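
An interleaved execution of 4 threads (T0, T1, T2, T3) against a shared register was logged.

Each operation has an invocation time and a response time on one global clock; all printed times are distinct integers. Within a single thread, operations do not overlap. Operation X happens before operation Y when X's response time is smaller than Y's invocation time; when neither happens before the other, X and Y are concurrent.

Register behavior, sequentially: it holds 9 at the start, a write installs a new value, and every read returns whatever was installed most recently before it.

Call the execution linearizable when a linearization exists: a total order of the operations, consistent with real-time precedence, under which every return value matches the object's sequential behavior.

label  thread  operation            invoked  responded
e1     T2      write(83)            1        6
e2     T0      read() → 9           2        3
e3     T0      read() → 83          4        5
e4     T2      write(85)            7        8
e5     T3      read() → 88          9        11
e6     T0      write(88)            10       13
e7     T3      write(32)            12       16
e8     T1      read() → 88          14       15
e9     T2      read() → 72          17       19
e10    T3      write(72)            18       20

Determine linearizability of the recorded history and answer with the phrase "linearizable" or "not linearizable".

witness order: e2, e1, e3, e4, e6, e5, e8, e7, e10, e9
1. e2 read() → 9, leaving value 9
2. e1 write(83), leaving value 83
3. e3 read() → 83, leaving value 83
4. e4 write(85), leaving value 85
5. e6 write(88), leaving value 88
6. e5 read() → 88, leaving value 88
7. e8 read() → 88, leaving value 88
8. e7 write(32), leaving value 32
9. e10 write(72), leaving value 72
10. e9 read() → 72, leaving value 72

linearizable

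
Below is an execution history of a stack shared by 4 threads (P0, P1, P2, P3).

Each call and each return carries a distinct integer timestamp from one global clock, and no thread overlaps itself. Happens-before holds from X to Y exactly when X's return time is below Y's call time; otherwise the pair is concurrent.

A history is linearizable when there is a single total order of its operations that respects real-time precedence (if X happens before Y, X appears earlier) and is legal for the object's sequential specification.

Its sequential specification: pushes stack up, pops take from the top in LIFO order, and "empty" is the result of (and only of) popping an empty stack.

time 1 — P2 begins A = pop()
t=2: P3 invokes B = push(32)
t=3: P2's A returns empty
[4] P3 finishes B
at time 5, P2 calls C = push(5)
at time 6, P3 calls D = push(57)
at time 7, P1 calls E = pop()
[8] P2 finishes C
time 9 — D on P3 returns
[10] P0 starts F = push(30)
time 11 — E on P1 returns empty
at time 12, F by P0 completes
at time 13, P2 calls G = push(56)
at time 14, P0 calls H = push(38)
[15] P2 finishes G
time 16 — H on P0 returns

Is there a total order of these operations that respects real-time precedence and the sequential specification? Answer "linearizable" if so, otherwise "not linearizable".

not linearizable

already the first 11 events (up to E's response at time 11) admit no linearization; the first 10 still do
5 completed operations, 12 real-time-consistent orders — every stack replay fails
include/drop combinations of the 1 pending operation (F) were all tried; none helps
take A, B, C, D, E (pending dropped): step 5 already fails, because E pop() → empty cannot occur there
take A, B, C, E, D (pending dropped): step 4 already fails, because E pop() → empty cannot occur there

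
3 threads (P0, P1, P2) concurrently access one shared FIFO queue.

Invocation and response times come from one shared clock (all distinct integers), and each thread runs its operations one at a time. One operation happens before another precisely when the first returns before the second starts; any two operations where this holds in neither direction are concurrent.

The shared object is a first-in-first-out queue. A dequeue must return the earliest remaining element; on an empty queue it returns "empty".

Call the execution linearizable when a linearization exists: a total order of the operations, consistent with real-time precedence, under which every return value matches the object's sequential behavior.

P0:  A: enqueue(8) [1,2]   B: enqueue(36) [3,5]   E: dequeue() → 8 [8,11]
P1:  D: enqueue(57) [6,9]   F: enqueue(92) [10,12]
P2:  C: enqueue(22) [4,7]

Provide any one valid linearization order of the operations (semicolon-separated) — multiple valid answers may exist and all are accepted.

after step 1 (A enqueue(8)): queue <8>
after step 2 (B enqueue(36)): queue <8,36>
after step 3 (C enqueue(22)): queue <8,36,22>
after step 4 (D enqueue(57)): queue <8,36,22,57>
after step 5 (E dequeue() → 8): queue <36,22,57>
after step 6 (F enqueue(92)): queue <36,22,57,92>

A; B; C; D; E; F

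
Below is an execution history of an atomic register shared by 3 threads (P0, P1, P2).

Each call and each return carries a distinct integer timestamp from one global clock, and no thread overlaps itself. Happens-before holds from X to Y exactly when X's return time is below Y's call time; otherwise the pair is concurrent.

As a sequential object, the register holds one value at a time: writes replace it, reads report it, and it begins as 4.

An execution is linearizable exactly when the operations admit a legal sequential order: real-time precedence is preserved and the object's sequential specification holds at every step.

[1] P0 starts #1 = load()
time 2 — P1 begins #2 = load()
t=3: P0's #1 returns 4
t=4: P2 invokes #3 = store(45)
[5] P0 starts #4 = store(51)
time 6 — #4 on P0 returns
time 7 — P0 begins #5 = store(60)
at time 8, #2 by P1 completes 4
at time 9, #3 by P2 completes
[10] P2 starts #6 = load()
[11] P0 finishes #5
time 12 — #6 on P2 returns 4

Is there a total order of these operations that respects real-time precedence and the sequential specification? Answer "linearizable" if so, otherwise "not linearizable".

not linearizable

cut after 11 events: linearizable; cut after 12 events (#6 responds, time 12): not linearizable
23 orders of the 6 completed atomic register ops respect real time; none is legal
sample order #1, #2, #3, #4, #5, #6 stalls at step 6 — #6 load() → 4 has no legal effect
sample order #1, #2, #3, #4, #6, #5 stalls at step 5 — #6 load() → 4 has no legal effect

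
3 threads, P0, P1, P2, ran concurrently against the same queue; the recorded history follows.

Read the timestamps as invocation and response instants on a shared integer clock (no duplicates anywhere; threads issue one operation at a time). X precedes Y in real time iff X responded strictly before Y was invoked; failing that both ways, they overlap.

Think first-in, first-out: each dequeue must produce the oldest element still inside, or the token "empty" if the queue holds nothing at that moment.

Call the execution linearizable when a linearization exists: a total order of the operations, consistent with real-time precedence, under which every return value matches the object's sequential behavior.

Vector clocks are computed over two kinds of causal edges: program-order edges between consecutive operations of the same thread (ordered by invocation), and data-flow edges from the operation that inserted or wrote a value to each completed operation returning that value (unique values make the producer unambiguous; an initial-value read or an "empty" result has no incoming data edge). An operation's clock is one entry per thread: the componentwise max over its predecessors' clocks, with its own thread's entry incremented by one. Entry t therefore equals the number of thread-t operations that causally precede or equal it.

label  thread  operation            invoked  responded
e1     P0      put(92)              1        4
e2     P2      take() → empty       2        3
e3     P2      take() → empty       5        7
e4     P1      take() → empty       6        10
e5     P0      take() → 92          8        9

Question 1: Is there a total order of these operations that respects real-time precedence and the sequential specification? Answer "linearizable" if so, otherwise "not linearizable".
not linearizable

through event 8 a valid linearization exists; event 9 (e5 responding at time 9) ends that
the 4 completed operations admit 2 real-time orders; each fails the queue replay
no escape via the 1 pending operation (e4): every completion choice fails
e.g. e1, e2, e3, e5 (pending dropped): illegal at step 2, since e2 take() → empty cannot apply there
e.g. e2, e1, e3, e5 (pending dropped): illegal at step 3, since e3 take() → empty cannot apply there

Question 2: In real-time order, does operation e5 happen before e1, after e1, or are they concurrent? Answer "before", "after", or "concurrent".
after

e5 spans [8,9], e1 spans [1,4]
resp(e1)=4 < inv(e5)=8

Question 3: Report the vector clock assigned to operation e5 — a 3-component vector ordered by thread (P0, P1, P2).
(2, 0, 0)

e2, invoked 2, has no incoming edges; only P2's bump applies → (0, 0, 1)
e4, invoked 6, has no incoming edges; only P1's bump applies → (0, 1, 0)
e1, invoked 1, has no incoming edges; only P0's bump applies → (1, 0, 0)
VC(e3, invoked at 5): max of VC(e2)=(0, 0, 1), then +1 on thread P2 → (0, 0, 2)
VC(e5, invoked at 8): max of VC(e1)=(1, 0, 0), then +1 on thread P0 → (2, 0, 0)
target: VC(e5) = (2, 0, 0)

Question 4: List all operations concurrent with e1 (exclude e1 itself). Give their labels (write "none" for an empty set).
e2

concurrent with e1 ([1,4]): every op whose interval crosses 1..4
e2 [2,3]: concurrent
e3 [5,7]: after
e4 [6,10]: after
e5 [8,9]: after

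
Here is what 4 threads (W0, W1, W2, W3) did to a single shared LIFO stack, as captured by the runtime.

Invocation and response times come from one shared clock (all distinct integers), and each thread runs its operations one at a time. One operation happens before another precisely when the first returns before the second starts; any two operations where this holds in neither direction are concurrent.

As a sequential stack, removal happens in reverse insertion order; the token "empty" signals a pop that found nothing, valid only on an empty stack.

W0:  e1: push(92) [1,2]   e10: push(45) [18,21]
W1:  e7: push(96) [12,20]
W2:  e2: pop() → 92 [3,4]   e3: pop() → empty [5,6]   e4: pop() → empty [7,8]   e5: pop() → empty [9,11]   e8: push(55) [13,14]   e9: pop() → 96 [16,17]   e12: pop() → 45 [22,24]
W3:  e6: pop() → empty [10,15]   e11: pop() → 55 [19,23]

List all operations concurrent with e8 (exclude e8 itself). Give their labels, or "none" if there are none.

e6, e7

overlap test against e8 [13,14]: concurrent iff the interval meets 13..14
e1 [1,2]: before
e2 [3,4]: before
e3 [5,6]: before
e4 [7,8]: before
e5 [9,11]: before
e6 [10,15]: concurrent
e7 [12,20]: concurrent
e9 [16,17]: after
e10 [18,21]: after
e11 [19,23]: after
e12 [22,24]: after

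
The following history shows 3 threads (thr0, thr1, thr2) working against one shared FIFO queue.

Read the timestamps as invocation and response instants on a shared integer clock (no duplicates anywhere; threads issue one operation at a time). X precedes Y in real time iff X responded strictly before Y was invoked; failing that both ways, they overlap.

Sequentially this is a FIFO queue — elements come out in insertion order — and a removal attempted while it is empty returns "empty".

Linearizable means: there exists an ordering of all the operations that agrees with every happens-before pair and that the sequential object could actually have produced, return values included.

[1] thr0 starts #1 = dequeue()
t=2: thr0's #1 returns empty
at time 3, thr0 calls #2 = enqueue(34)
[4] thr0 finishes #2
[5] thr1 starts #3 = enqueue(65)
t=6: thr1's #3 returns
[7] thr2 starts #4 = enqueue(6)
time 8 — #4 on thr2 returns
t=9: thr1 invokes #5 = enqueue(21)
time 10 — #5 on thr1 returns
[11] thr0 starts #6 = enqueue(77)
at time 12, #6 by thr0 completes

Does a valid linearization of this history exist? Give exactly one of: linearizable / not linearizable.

one valid linearization: #1, #2, #3, #4, #5, #6
after step 1 (#1 dequeue() → empty): queue <>
after step 2 (#2 enqueue(34)): queue <34>
after step 3 (#3 enqueue(65)): queue <34,65>
after step 4 (#4 enqueue(6)): queue <34,65,6>
after step 5 (#5 enqueue(21)): queue <34,65,6,21>
after step 6 (#6 enqueue(77)): queue <34,65,6,21,77>

linearizable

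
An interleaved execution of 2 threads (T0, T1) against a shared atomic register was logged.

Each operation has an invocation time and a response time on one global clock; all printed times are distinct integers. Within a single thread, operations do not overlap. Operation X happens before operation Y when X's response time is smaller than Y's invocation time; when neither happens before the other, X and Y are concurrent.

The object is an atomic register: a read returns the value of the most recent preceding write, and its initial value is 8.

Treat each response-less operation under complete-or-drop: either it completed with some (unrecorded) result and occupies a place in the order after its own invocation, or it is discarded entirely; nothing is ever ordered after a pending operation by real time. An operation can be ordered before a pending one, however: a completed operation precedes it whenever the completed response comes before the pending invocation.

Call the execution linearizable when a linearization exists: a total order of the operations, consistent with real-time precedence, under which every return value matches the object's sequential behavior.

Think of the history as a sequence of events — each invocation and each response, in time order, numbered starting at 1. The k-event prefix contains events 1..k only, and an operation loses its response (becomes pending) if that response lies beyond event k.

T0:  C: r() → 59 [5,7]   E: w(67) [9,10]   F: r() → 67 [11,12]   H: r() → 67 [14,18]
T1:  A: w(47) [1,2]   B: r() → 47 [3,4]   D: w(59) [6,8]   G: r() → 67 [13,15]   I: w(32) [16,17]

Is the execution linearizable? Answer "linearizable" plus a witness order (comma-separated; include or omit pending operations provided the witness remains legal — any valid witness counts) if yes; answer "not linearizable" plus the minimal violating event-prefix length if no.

step 1: A w(47) — value 47
step 2: B r() → 47 — value 47
step 3: D w(59) — value 59
step 4: C r() → 59 — value 59
step 5: E w(67) — value 67
step 6: F r() → 67 — value 67
step 7: G r() → 67 — value 67
step 8: H r() → 67 — value 67
step 9: I w(32) — value 32

linearizable — witness: A, B, D, C, E, F, G, H, I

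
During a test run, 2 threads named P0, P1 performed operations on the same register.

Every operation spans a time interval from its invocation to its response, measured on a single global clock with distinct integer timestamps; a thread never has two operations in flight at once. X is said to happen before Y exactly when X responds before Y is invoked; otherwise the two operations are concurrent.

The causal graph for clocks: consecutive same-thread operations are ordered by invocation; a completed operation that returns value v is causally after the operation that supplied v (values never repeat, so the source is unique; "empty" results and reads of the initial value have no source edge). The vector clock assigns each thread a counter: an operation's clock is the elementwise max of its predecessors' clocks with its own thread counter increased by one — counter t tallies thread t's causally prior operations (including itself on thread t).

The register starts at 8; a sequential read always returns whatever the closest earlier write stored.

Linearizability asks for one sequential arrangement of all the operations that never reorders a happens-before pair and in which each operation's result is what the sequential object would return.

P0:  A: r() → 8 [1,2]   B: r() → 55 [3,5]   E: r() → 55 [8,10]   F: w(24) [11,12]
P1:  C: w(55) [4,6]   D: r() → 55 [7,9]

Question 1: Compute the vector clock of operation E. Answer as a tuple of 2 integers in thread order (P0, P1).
Answer: (3, 1)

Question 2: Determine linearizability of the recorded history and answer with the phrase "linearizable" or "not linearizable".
linearizable

a witness: A, C, B, D, E, F
step 1: A r() → 8 — value 8
step 2: C w(55) — value 55
step 3: B r() → 55 — value 55
step 4: D r() → 55 — value 55
step 5: E r() → 55 — value 55
step 6: F w(24) — value 24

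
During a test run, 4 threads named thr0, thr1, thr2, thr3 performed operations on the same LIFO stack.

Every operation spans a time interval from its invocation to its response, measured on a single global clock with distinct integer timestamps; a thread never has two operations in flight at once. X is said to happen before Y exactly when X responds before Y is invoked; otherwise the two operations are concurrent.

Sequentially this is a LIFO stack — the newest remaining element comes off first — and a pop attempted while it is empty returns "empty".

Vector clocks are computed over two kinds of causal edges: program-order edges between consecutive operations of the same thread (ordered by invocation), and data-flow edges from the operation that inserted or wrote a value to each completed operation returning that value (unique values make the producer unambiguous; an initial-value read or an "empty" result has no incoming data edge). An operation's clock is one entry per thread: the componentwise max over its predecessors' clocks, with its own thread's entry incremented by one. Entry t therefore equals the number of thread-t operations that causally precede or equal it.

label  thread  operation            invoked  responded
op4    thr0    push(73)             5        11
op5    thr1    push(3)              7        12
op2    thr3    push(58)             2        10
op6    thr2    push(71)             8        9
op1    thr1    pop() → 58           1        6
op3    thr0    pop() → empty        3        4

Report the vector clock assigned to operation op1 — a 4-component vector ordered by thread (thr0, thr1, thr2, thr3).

invoked at 2, op2 has no predecessors; its own thr3 bump gives (0, 0, 0, 1)
invoked at 8, op6 has no predecessors; its own thr2 bump gives (0, 0, 1, 0)
invoked at 3, op3 has no predecessors; its own thr0 bump gives (1, 0, 0, 0)
VC(op1, invoked at 1): max of VC(op2)=(0, 0, 0, 1), then +1 on thread thr1 → (0, 1, 0, 1)
VC(op4, invoked at 5): max of VC(op3)=(1, 0, 0, 0), then +1 on thread thr0 → (2, 0, 0, 0)
VC(op5, invoked at 7): max of VC(op1)=(0, 1, 0, 1), then +1 on thread thr1 → (0, 2, 0, 1)
target: VC(op1) = (0, 1, 0, 1)

(0, 1, 0, 1)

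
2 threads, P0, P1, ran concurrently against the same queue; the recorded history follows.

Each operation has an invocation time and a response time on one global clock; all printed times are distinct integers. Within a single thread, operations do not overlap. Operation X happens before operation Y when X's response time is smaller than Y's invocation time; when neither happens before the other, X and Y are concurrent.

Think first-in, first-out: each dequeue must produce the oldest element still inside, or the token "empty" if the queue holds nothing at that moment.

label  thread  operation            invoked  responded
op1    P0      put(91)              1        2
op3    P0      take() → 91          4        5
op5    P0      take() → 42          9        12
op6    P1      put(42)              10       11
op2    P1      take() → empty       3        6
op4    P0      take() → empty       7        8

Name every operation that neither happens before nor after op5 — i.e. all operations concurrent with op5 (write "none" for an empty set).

op5 runs from 9 to 12; window-overlapping ops are concurrent
op1 [1,2]: before
op2 [3,6]: before
op3 [4,5]: before
op4 [7,8]: before
op6 [10,11]: concurrent

op6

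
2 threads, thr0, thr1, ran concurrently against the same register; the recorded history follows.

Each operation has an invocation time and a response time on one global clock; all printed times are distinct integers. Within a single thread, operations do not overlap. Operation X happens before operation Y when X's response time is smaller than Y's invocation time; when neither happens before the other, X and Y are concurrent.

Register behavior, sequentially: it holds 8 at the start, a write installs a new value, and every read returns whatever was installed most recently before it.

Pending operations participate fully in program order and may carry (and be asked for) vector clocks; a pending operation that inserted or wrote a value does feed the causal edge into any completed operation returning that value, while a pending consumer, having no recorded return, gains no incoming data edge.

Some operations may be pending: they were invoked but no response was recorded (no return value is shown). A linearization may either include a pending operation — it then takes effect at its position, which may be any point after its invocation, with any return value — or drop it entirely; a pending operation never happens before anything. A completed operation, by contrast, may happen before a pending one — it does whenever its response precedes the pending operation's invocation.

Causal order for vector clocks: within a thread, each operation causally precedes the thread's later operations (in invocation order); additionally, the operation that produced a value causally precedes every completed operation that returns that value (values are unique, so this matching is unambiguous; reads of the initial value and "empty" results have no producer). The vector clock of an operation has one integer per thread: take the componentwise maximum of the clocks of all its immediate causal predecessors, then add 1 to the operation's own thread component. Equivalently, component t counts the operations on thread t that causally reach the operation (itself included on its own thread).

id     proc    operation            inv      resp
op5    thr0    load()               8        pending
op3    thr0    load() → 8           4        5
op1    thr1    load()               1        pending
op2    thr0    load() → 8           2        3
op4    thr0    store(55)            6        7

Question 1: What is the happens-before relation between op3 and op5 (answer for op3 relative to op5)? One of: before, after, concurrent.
Answer: before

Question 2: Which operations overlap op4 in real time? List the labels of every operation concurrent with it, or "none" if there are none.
Answer: op1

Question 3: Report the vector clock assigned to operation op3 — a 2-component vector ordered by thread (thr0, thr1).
Answer: (2, 0)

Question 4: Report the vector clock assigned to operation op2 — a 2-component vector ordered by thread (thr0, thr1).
Answer: (1, 0)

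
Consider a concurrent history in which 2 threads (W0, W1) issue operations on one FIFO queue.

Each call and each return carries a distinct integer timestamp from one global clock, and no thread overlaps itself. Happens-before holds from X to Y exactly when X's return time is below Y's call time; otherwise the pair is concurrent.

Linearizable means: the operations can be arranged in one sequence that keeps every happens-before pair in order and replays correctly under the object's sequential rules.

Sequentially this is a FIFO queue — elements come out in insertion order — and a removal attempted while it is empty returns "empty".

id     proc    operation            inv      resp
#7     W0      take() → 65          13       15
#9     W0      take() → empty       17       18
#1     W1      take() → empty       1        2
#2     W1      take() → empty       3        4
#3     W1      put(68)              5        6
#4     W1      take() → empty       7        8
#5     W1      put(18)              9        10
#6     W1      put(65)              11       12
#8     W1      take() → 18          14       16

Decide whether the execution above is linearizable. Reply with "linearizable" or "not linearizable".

events 1..7 are fine; event 8 — the response of #4 at time 8 — makes the prefix non-linearizable
one real-time candidate order over the 4 completed operations — the FIFO queue replay rejects it
e.g. #1, #2, #3, #4: illegal at step 4, since #4 take() → empty cannot apply there

not linearizable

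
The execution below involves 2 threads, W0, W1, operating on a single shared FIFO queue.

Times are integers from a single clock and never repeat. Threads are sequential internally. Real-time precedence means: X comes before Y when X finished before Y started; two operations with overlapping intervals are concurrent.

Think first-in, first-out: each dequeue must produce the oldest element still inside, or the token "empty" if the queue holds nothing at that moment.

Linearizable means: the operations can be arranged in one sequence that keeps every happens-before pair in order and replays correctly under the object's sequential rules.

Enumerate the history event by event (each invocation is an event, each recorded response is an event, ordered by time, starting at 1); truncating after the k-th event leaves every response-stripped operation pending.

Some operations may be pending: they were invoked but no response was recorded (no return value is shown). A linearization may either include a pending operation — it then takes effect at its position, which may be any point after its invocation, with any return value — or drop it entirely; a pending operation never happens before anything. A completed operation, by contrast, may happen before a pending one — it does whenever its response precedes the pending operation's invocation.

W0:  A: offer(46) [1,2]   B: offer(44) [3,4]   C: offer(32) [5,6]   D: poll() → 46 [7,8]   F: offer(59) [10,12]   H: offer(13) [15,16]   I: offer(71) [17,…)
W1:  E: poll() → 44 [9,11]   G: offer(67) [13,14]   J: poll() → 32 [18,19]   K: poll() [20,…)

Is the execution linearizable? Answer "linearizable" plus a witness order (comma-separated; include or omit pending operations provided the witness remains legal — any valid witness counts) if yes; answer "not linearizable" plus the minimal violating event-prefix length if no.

linearizable — witness: A, B, C, D, E, F, G, H, I, J

1. A offer(46), leaving queue <46>
2. B offer(44), leaving queue <46,44>
3. C offer(32), leaving queue <46,44,32>
4. D poll() → 46, leaving queue <44,32>
5. E poll() → 44, leaving queue <32>
6. F offer(59), leaving queue <32,59>
7. G offer(67), leaving queue <32,59,67>
8. H offer(13), leaving queue <32,59,67,13>
9. I offer(71) (pending, included), leaving queue <32,59,67,13,71>
10. J poll() → 32, leaving queue <59,67,13,71>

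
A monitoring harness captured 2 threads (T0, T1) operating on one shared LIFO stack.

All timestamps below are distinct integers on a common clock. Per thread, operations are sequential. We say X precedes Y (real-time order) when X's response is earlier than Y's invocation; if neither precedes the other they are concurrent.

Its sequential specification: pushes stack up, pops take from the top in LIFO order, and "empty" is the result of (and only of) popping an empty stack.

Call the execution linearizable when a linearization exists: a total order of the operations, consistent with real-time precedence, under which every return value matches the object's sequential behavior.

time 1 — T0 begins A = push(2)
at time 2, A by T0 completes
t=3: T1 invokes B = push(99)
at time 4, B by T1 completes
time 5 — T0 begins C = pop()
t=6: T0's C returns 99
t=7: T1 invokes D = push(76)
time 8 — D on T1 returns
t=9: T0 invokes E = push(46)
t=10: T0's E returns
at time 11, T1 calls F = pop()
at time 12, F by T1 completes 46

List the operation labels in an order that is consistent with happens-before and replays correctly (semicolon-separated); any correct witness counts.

after step 1 (A push(2)): stack <2>
after step 2 (B push(99)): stack <2,99>
after step 3 (C pop() → 99): stack <2>
after step 4 (D push(76)): stack <2,76>
after step 5 (E push(46)): stack <2,76,46>
after step 6 (F pop() → 46): stack <2,76>

A; B; C; D; E; F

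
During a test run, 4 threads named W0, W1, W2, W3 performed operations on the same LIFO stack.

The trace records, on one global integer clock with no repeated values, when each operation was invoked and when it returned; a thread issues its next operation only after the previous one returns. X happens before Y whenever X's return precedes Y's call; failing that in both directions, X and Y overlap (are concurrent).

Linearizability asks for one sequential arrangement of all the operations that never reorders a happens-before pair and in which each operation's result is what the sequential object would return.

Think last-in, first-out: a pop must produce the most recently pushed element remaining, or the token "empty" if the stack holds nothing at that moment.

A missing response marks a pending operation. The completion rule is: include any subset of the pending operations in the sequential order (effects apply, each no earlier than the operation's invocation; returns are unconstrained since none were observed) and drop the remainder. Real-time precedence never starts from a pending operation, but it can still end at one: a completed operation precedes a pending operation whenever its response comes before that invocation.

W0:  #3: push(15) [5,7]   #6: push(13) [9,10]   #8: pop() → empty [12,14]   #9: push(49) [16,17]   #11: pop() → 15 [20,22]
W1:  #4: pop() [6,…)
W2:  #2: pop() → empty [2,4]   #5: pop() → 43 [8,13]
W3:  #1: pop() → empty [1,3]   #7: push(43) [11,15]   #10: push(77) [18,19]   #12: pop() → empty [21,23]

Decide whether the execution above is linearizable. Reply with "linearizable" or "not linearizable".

not linearizable

already the first 14 events (up to #8's response at time 14) admit no linearization; the first 13 still do
every one of the 6 real-time-consistent orders over 6 completed LIFO stack ops fails the sequential spec
completion choices over the 2 pending operations (#4, #7) were checked; none helps
take #1, #2, #3, #5, #6, #8 (pending dropped): step 4 already fails, because #5 pop() → 43 cannot occur there
take #1, #2, #3, #6, #5, #8 (pending dropped): step 5 already fails, because #5 pop() → 43 cannot occur there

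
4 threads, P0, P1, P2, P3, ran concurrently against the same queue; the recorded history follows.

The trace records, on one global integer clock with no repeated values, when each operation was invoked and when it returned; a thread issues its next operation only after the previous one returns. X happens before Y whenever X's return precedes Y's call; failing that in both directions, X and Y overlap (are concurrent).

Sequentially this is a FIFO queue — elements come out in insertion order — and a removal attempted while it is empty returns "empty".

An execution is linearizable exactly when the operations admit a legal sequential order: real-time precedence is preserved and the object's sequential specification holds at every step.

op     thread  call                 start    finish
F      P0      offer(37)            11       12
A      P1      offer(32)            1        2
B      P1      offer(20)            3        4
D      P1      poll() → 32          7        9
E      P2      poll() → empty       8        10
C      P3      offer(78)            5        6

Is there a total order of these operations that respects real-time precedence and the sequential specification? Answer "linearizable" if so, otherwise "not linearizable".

prefix check: 1..9 passes, 1..10 fails once E's time-10 response joins
all 2 real-time-respecting orders fail — 5 completed queue operations, no legal replay
e.g. A, B, C, D, E: illegal at step 5, since E poll() → empty cannot apply there
e.g. A, B, C, E, D: illegal at step 4, since E poll() → empty cannot apply there

not linearizable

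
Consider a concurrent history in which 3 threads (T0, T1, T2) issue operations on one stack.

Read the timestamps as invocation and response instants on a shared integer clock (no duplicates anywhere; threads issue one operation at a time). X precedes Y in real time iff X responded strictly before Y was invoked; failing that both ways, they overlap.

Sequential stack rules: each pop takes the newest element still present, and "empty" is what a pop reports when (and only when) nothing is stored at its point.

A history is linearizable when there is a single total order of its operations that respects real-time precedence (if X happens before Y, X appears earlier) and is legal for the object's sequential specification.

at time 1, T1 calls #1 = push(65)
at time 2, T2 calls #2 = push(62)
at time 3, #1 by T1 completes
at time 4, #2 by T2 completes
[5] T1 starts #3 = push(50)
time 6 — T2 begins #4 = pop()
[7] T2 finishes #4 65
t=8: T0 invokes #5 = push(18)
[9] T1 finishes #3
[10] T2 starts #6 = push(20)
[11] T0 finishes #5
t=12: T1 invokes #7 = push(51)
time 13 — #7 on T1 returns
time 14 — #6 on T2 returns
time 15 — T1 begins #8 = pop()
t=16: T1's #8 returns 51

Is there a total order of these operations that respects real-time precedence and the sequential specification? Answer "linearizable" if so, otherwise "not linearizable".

one valid linearization: #2, #1, #4, #3, #5, #6, #7, #8
step 1: #2 push(62) — stack <62>
step 2: #1 push(65) — stack <62,65>
step 3: #4 pop() → 65 — stack <62>
step 4: #3 push(50) — stack <62,50>
step 5: #5 push(18) — stack <62,50,18>
step 6: #6 push(20) — stack <62,50,18,20>
step 7: #7 push(51) — stack <62,50,18,20,51>
step 8: #8 pop() → 51 — stack <62,50,18,20>

linearizable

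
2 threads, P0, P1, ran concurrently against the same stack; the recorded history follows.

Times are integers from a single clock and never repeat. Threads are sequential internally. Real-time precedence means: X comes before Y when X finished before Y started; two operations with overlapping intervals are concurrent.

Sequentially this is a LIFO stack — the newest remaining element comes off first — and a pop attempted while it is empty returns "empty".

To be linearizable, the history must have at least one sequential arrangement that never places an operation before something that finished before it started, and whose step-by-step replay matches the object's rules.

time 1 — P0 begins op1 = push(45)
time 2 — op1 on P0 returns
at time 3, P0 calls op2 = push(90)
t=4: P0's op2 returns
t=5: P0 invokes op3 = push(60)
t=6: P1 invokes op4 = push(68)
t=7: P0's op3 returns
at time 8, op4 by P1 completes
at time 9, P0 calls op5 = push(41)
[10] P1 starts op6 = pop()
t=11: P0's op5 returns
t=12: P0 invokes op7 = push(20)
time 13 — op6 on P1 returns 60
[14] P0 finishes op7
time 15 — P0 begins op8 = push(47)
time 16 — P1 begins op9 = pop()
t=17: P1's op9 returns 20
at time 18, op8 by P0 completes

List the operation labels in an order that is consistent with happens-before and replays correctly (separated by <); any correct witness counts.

op1 < op2 < op4 < op3 < op6 < op5 < op7 < op9 < op8

1. op1 push(45), leaving stack <45>
2. op2 push(90), leaving stack <45,90>
3. op4 push(68), leaving stack <45,90,68>
4. op3 push(60), leaving stack <45,90,68,60>
5. op6 pop() → 60, leaving stack <45,90,68>
6. op5 push(41), leaving stack <45,90,68,41>
7. op7 push(20), leaving stack <45,90,68,41,20>
8. op9 pop() → 20, leaving stack <45,90,68,41>
9. op8 push(47), leaving stack <45,90,68,41,47>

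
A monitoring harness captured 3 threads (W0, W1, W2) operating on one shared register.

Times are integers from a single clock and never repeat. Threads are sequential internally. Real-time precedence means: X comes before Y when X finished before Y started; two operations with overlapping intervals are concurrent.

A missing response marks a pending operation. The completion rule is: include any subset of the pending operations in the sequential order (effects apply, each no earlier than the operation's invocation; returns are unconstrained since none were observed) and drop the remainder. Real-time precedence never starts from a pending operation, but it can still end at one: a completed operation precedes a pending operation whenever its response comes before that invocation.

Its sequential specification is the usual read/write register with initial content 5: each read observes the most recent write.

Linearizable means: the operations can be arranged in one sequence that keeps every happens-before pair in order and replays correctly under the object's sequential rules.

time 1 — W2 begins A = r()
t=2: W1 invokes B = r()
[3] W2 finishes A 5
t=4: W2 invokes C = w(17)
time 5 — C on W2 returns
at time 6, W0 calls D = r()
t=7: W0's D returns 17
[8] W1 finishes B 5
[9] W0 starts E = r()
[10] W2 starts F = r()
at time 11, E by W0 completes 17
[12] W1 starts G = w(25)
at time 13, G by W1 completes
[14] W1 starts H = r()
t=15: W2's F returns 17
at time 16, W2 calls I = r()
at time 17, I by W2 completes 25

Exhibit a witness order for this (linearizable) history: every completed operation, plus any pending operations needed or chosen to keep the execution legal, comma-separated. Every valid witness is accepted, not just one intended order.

A, B, C, D, E, F, G, H, I

1. A r() → 5, leaving value 5
2. B r() → 5, leaving value 5
3. C w(17), leaving value 17
4. D r() → 17, leaving value 17
5. E r() → 17, leaving value 17
6. F r() → 17, leaving value 17
7. G w(25), leaving value 25
8. H r() (pending, included), leaving value 25
9. I r() → 25, leaving value 25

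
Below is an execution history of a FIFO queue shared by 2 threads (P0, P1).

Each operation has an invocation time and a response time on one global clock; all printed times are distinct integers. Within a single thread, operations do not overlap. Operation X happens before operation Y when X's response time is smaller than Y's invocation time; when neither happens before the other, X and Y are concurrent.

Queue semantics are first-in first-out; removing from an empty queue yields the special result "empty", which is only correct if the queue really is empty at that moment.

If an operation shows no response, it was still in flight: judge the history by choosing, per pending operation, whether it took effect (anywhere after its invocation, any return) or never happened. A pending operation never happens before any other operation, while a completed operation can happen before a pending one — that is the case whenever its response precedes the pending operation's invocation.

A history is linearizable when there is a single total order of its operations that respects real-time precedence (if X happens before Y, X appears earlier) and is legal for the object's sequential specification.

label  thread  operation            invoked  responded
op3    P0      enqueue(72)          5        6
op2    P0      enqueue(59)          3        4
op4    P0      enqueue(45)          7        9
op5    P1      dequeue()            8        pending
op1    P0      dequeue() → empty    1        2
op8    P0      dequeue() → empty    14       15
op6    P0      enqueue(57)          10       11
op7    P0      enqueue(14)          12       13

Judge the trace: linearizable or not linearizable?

already the first 15 events (up to op8's response at time 15) admit no linearization; the first 14 still do
exhaustive check: the 7 completed FIFO queue ops admit one real-time order; illegal
including or dropping the 1 pending operation (op5) in any combination fails
sample order op1, op2, op3, op4, op6, op7, op8 (pending dropped) stalls at step 7 — op8 dequeue() → empty has no legal effect

not linearizable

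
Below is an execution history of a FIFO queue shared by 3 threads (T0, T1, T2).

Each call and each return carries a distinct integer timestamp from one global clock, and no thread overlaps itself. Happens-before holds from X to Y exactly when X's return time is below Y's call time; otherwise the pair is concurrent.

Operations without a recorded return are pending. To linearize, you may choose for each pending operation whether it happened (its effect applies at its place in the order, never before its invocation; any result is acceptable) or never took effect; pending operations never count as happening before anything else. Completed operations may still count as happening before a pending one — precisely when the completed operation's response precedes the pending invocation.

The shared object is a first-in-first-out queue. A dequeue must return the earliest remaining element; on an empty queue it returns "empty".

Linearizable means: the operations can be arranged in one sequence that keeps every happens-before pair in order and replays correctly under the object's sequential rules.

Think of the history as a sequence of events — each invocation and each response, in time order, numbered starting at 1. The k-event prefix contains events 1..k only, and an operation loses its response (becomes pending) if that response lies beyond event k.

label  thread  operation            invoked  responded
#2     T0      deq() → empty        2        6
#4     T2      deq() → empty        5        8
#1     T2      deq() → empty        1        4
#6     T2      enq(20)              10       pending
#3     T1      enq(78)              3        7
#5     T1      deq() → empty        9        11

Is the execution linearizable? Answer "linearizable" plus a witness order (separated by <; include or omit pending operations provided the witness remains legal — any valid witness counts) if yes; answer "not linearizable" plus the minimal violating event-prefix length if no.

through event 10 a valid linearization exists; event 11 (#5 responding at time 11) ends that
5 completed operations, 12 real-time-consistent orders — every FIFO queue replay fails
no completion choice of the 1 pending operation (#6) rescues it — every subset was tried
take #1, #2, #3, #4, #5 (pending dropped): step 4 already fails, because #4 deq() → empty cannot occur there
take #1, #2, #4, #3, #5 (pending dropped): step 5 already fails, because #5 deq() → empty cannot occur there

not linearizable — minimal violating prefix: 11 events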